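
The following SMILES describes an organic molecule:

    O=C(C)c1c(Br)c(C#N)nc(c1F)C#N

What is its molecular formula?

Walk through each heavy atom and fill implicit hydrogens from standard valence (C 4, N 3, O 2, S 2, halogen 1); for lowercase aromatic atoms, an aromatic c carries 1 H when it has two neighbours and 0 H with three, and aromatic n carries 0 H:
  atom 1: O, bond orders sum to 2 (valence 2) → 0 H
  atom 2: C, bond orders sum to 4 (valence 4) → 0 H
  atom 3: C, bond orders sum to 1 (valence 4) → 3 H
  atom 4: aromatic c, 3 neighbours → 0 H
  atom 5: aromatic c, 3 neighbours → 0 H
  atom 6: Br (halogen, monovalent) → 0 H
  atom 7: aromatic c, 3 neighbours → 0 H
  atom 8: C, bond orders sum to 4 (valence 4) → 0 H
  atom 9: N, bond orders sum to 3 (valence 3) → 0 H
  atom 10: aromatic n, 2 neighbours → 0 H
  atom 11: aromatic c, 3 neighbours → 0 H
  atom 12: aromatic c, 3 neighbours → 0 H
  atom 13: F (halogen, monovalent) → 0 H
  atom 14: C, bond orders sum to 4 (valence 4) → 0 H
  atom 15: N, bond orders sum to 3 (valence 3) → 0 H
Totals → C:9, H:3, Br:1, F:1, N:3, O:1.

C9H3BrFN3O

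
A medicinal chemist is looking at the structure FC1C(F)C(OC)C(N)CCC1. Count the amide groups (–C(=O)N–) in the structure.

0

Scan the SMILES for the amide motif — none present.
Groups that are present: 1 ether, 1 primary amine.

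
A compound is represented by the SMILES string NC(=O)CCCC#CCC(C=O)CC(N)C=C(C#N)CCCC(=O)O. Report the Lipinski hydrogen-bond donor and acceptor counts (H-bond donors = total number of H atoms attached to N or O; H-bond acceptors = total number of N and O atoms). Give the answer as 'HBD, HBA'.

Donors: find every N or O and count the H atoms it carries.
  atom 1 (N): bond orders sum to 1 → 2 H
  atom 3 (O): bond orders sum to 2 → 0 H
  atom 12 (O): bond orders sum to 2 → 0 H
  atom 15 (N): bond orders sum to 1 → 2 H
  atom 19 (N): bond orders sum to 3 → 0 H
  atom 24 (O): bond orders sum to 2 → 0 H
  atom 25 (O): bond orders sum to 1 → 1 H
Lipinski HBD = 5.
Acceptors: N atoms = 3, O atoms = 4 → HBA = 7.

5, 7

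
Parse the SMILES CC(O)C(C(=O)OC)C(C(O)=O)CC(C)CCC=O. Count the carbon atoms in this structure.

Count every carbon token in the SMILES (each C, including those in ring-closure positions and inside branches).
Carbon count: 13.

13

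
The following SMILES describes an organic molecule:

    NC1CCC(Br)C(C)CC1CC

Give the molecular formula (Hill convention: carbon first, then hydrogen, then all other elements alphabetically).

C10H20BrN

Walk through each heavy atom and fill implicit hydrogens from standard valence (C 4, N 3, O 2, S 2, halogen 1):
  atom 1: N, bond orders sum to 1 (valence 3) → 2 H
  atom 2: C, bond orders sum to 3 (valence 4) → 1 H
  atom 3: C, bond orders sum to 2 (valence 4) → 2 H
  atom 4: C, bond orders sum to 2 (valence 4) → 2 H
  atom 5: C, bond orders sum to 3 (valence 4) → 1 H
  atom 6: Br (halogen, monovalent) → 0 H
  atom 7: C, bond orders sum to 3 (valence 4) → 1 H
  atom 8: C, bond orders sum to 1 (valence 4) → 3 H
  atom 9: C, bond orders sum to 2 (valence 4) → 2 H
  atom 10: C, bond orders sum to 3 (valence 4) → 1 H
  atom 11: C, bond orders sum to 2 (valence 4) → 2 H
  atom 12: C, bond orders sum to 1 (valence 4) → 3 H
Totals → C:10, H:20, Br:1, N:1.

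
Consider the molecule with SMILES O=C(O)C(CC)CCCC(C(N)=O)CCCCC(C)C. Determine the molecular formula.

Walk through each heavy atom and fill implicit hydrogens from standard valence (C 4, N 3, O 2, S 2, halogen 1):
  atom 1: O, bond orders sum to 2 (valence 2) → 0 H
  atom 2: C, bond orders sum to 4 (valence 4) → 0 H
  atom 3: O, bond orders sum to 1 (valence 2) → 1 H
  atom 4: C, bond orders sum to 3 (valence 4) → 1 H
  atom 5: C, bond orders sum to 2 (valence 4) → 2 H
  atom 6: C, bond orders sum to 1 (valence 4) → 3 H
  atom 7: C, bond orders sum to 2 (valence 4) → 2 H
  atom 8: C, bond orders sum to 2 (valence 4) → 2 H
  atom 9: C, bond orders sum to 2 (valence 4) → 2 H
  atom 10: C, bond orders sum to 3 (valence 4) → 1 H
  atom 11: C, bond orders sum to 4 (valence 4) → 0 H
  atom 12: N, bond orders sum to 1 (valence 3) → 2 H
  atom 13: O, bond orders sum to 2 (valence 2) → 0 H
  atom 14: C, bond orders sum to 2 (valence 4) → 2 H
  atom 15: C, bond orders sum to 2 (valence 4) → 2 H
  atom 16: C, bond orders sum to 2 (valence 4) → 2 H
  atom 17: C, bond orders sum to 2 (valence 4) → 2 H
  atom 18: C, bond orders sum to 3 (valence 4) → 1 H
  atom 19: C, bond orders sum to 1 (valence 4) → 3 H
  atom 20: C, bond orders sum to 1 (valence 4) → 3 H
Totals → C:16, H:31, N:1, O:3.

C16H31NO3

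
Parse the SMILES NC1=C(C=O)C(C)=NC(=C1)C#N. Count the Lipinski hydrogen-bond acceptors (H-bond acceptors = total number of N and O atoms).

N atoms: 3; O atoms: 1.
Lipinski HBA = 3 + 1 = 4.

4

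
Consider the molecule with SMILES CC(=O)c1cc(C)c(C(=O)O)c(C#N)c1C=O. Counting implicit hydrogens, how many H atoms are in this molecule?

9

Walk through each heavy atom and fill implicit hydrogens from standard valence (C 4, N 3, O 2, S 2, halogen 1); for lowercase aromatic atoms, an aromatic c carries 1 H when it has two neighbours and 0 H with three, and aromatic n carries 0 H:
  atom 1: C, bond orders sum to 1 (valence 4) → 3 H
  atom 2: C, bond orders sum to 4 (valence 4) → 0 H
  atom 3: O, bond orders sum to 2 (valence 2) → 0 H
  atom 4: aromatic c, 3 neighbours → 0 H
  atom 5: aromatic c, 2 neighbours → 1 H
  atom 6: aromatic c, 3 neighbours → 0 H
  atom 7: C, bond orders sum to 1 (valence 4) → 3 H
  atom 8: aromatic c, 3 neighbours → 0 H
  atom 9: C, bond orders sum to 4 (valence 4) → 0 H
  atom 10: O, bond orders sum to 2 (valence 2) → 0 H
  atom 11: O, bond orders sum to 1 (valence 2) → 1 H
  atom 12: aromatic c, 3 neighbours → 0 H
  atom 13: C, bond orders sum to 4 (valence 4) → 0 H
  atom 14: N, bond orders sum to 3 (valence 3) → 0 H
  atom 15: aromatic c, 3 neighbours → 0 H
  atom 16: C, bond orders sum to 3 (valence 4) → 1 H
  atom 17: O, bond orders sum to 2 (valence 2) → 0 H
Total hydrogens: 9.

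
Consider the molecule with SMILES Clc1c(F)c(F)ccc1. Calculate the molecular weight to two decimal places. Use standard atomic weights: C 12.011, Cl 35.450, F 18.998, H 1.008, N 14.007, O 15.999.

First, the molecular formula is C6H3ClF2 (counting implicit H from valence).
  C: 6 × 12.011 = 72.066
  Cl: 1 × 35.450 = 35.450
  F: 2 × 18.998 = 37.996
  H: 3 × 1.008 = 3.024
Sum: 6×12.011 + 1×35.450 + 2×18.998 + 3×1.008 = 148.536 → 148.54 g/mol.

148.54 g/mol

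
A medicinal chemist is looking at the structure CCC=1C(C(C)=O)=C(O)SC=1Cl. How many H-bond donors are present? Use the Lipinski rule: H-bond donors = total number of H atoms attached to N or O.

Donors: find every N or O and count the H atoms it carries.
  atom 7 (O): bond orders sum to 2 → 0 H
  atom 9 (O): bond orders sum to 1 → 1 H
Lipinski HBD = 1.

1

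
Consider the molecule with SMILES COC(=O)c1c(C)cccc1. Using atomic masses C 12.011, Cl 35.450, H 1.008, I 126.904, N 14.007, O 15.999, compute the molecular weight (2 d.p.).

150.18 g/mol

First, the molecular formula is C9H10O2 (counting implicit H from valence).
  C: 9 × 12.011 = 108.099
  H: 10 × 1.008 = 10.080
  O: 2 × 15.999 = 31.998
Sum: 9×12.011 + 10×1.008 + 2×15.999 = 150.177 → 150.18 g/mol.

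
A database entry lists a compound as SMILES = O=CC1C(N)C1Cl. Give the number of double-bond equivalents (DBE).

2

Degree of unsaturation = (number of rings) + (number of π bonds).
Ring closures in the SMILES: 1.
π bonds: 1 double bond (each 1 DoU) → 1 DoU from unsaturation.
Total DoU = 1 + 1 = 2.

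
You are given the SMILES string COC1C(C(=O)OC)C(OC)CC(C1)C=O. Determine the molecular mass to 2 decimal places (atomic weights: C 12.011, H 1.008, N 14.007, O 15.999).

First, the molecular formula is C11H18O5 (counting implicit H from valence).
  C: 11 × 12.011 = 132.121
  H: 18 × 1.008 = 18.144
  O: 5 × 15.999 = 79.995
Sum: 11×12.011 + 18×1.008 + 5×15.999 = 230.260 → 230.26 g/mol.

230.26 g/mol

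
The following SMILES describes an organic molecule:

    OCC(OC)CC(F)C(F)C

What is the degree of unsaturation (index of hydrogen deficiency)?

Degree of unsaturation = (number of rings) + (number of π bonds).
Ring closures in the SMILES: 0.
π bonds: none → 0 DoU from unsaturation.
Total DoU = 0 + 0 = 0.

0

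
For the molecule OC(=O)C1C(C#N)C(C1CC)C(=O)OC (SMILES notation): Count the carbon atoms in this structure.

10

Count every carbon token in the SMILES (each C, including those in ring-closure positions and inside branches).
Carbon count: 10.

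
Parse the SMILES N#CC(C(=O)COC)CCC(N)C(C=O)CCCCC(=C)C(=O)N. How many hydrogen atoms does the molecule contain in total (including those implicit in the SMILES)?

Walk through each heavy atom and fill implicit hydrogens from standard valence (C 4, N 3, O 2, S 2, halogen 1):
  atom 1: N, bond orders sum to 3 (valence 3) → 0 H
  atom 2: C, bond orders sum to 4 (valence 4) → 0 H
  atom 3: C, bond orders sum to 3 (valence 4) → 1 H
  atom 4: C, bond orders sum to 4 (valence 4) → 0 H
  atom 5: O, bond orders sum to 2 (valence 2) → 0 H
  atom 6: C, bond orders sum to 2 (valence 4) → 2 H
  atom 7: O, bond orders sum to 2 (valence 2) → 0 H
  atom 8: C, bond orders sum to 1 (valence 4) → 3 H
  atom 9: C, bond orders sum to 2 (valence 4) → 2 H
  atom 10: C, bond orders sum to 2 (valence 4) → 2 H
  atom 11: C, bond orders sum to 3 (valence 4) → 1 H
  atom 12: N, bond orders sum to 1 (valence 3) → 2 H
  atom 13: C, bond orders sum to 3 (valence 4) → 1 H
  atom 14: C, bond orders sum to 3 (valence 4) → 1 H
  atom 15: O, bond orders sum to 2 (valence 2) → 0 H
  atom 16: C, bond orders sum to 2 (valence 4) → 2 H
  atom 17: C, bond orders sum to 2 (valence 4) → 2 H
  atom 18: C, bond orders sum to 2 (valence 4) → 2 H
  atom 19: C, bond orders sum to 2 (valence 4) → 2 H
  atom 20: C, bond orders sum to 4 (valence 4) → 0 H
  atom 21: C, bond orders sum to 2 (valence 4) → 2 H
  atom 22: C, bond orders sum to 4 (valence 4) → 0 H
  atom 23: O, bond orders sum to 2 (valence 2) → 0 H
  atom 24: N, bond orders sum to 1 (valence 3) → 2 H
Total hydrogens: 27.

27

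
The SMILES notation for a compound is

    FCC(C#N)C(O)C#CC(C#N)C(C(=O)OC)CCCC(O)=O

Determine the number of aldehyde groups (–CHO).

0

Scan the SMILES for the aldehyde motif — none present.
Groups that are present: 1 alkyne, 1 carboxylic acid, 1 ester, 1 hydroxyl, 2 nitrile.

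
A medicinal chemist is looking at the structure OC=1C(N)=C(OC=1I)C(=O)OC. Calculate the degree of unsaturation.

Molecular formula: C6H6INO4.
DoU = (2C + 2 + N − H − X) / 2, where X is the halogen count and O/S are ignored.
    = (2·6 + 2 + 1 − 6 − 1) / 2 = 8 / 2 = 4.

4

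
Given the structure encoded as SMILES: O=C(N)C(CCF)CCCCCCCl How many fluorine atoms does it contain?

1

Scan the SMILES for F atoms (remember two-letter symbols like Cl and Br are single atoms).
Fluorine count: 1.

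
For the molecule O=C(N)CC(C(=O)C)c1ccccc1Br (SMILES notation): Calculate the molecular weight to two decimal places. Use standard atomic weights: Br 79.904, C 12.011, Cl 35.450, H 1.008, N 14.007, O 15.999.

First, the molecular formula is C11H12BrNO2 (counting implicit H from valence).
  Br: 1 × 79.904 = 79.904
  C: 11 × 12.011 = 132.121
  H: 12 × 1.008 = 12.096
  N: 1 × 14.007 = 14.007
  O: 2 × 15.999 = 31.998
Sum: 1×79.904 + 11×12.011 + 12×1.008 + 1×14.007 + 2×15.999 = 270.126 → 270.13 g/mol.

270.13 g/mol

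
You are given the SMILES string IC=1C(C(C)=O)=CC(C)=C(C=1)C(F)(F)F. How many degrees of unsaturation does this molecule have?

Degree of unsaturation = (number of rings) + (number of π bonds).
Ring closures in the SMILES: 1.
π bonds: 4 double bonds (each 1 DoU) → 4 DoU from unsaturation.
Total DoU = 1 + 4 = 5.

5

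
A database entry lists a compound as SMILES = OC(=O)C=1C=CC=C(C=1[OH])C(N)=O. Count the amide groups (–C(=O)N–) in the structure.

1

The amide motif appears at heavy-atom position 11 in the SMILES.
Other groups present: 1 carboxylic acid, 1 hydroxyl.
Amide count: 1.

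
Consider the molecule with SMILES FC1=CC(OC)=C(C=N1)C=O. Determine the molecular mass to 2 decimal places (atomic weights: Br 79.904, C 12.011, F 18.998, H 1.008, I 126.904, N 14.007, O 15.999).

155.13 g/mol

First, the molecular formula is C7H6FNO2 (counting implicit H from valence).
  C: 7 × 12.011 = 84.077
  F: 1 × 18.998 = 18.998
  H: 6 × 1.008 = 6.048
  N: 1 × 14.007 = 14.007
  O: 2 × 15.999 = 31.998
Sum: 7×12.011 + 1×18.998 + 6×1.008 + 1×14.007 + 2×15.999 = 155.128 → 155.13 g/mol.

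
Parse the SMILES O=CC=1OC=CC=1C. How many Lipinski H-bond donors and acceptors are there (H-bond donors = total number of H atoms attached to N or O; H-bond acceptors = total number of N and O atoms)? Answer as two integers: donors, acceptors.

0, 2

Donors: find every N or O and count the H atoms it carries.
  atom 1 (O): bond orders sum to 2 → 0 H
  atom 4 (O): bond orders sum to 2 → 0 H
Lipinski HBD = 0.
Acceptors: N atoms = 0, O atoms = 2 → HBA = 2.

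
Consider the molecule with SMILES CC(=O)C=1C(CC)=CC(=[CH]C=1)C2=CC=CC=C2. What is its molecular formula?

Walk through each heavy atom and fill implicit hydrogens from standard valence (C 4, N 3, O 2, S 2, halogen 1):
  atom 1: C, bond orders sum to 1 (valence 4) → 3 H
  atom 2: C, bond orders sum to 4 (valence 4) → 0 H
  atom 3: O, bond orders sum to 2 (valence 2) → 0 H
  atom 4: C, bond orders sum to 4 (valence 4) → 0 H
  atom 5: C, bond orders sum to 4 (valence 4) → 0 H
  atom 6: C, bond orders sum to 2 (valence 4) → 2 H
  atom 7: C, bond orders sum to 1 (valence 4) → 3 H
  atom 8: C, bond orders sum to 3 (valence 4) → 1 H
  atom 9: C, bond orders sum to 4 (valence 4) → 0 H
  atom 10: C with explicit H count 1
  atom 11: C, bond orders sum to 3 (valence 4) → 1 H
  atom 12: C, bond orders sum to 4 (valence 4) → 0 H
  atom 13: C, bond orders sum to 3 (valence 4) → 1 H
  atom 14: C, bond orders sum to 3 (valence 4) → 1 H
  atom 15: C, bond orders sum to 3 (valence 4) → 1 H
  atom 16: C, bond orders sum to 3 (valence 4) → 1 H
  atom 17: C, bond orders sum to 3 (valence 4) → 1 H
Totals → C:16, H:16, O:1.
In Hill order: C16H16O.

C16H16O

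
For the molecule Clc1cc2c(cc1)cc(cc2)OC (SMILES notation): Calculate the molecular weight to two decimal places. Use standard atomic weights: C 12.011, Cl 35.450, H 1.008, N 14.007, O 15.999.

192.64 g/mol

First, the molecular formula is C11H9ClO (counting implicit H from valence).
  C: 11 × 12.011 = 132.121
  Cl: 1 × 35.450 = 35.450
  H: 9 × 1.008 = 9.072
  O: 1 × 15.999 = 15.999
Sum: 11×12.011 + 1×35.450 + 9×1.008 + 1×15.999 = 192.642 → 192.64 g/mol.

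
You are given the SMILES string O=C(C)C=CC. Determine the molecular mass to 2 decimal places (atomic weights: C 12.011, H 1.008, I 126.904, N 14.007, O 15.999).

84.12 g/mol

First, the molecular formula is C5H8O (counting implicit H from valence).
  C: 5 × 12.011 = 60.055
  H: 8 × 1.008 = 8.064
  O: 1 × 15.999 = 15.999
Sum: 5×12.011 + 8×1.008 + 1×15.999 = 84.118 → 84.12 g/mol.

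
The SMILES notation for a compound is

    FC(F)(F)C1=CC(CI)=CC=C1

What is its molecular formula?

C8H6F3I

Walk through each heavy atom and fill implicit hydrogens from standard valence (C 4, N 3, O 2, S 2, halogen 1):
  atom 1: F (halogen, monovalent) → 0 H
  atom 2: C, bond orders sum to 4 (valence 4) → 0 H
  atom 3: F (halogen, monovalent) → 0 H
  atom 4: F (halogen, monovalent) → 0 H
  atom 5: C, bond orders sum to 4 (valence 4) → 0 H
  atom 6: C, bond orders sum to 3 (valence 4) → 1 H
  atom 7: C, bond orders sum to 4 (valence 4) → 0 H
  atom 8: C, bond orders sum to 2 (valence 4) → 2 H
  atom 9: I (halogen, monovalent) → 0 H
  atom 10: C, bond orders sum to 3 (valence 4) → 1 H
  atom 11: C, bond orders sum to 3 (valence 4) → 1 H
  atom 12: C, bond orders sum to 3 (valence 4) → 1 H
Totals → C:8, H:6, F:3, I:1.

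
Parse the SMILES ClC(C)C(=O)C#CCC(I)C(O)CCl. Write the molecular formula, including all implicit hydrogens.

C9H11Cl2IO2

Walk through each heavy atom and fill implicit hydrogens from standard valence (C 4, N 3, O 2, S 2, halogen 1):
  atom 1: Cl (halogen, monovalent) → 0 H
  atom 2: C, bond orders sum to 3 (valence 4) → 1 H
  atom 3: C, bond orders sum to 1 (valence 4) → 3 H
  atom 4: C, bond orders sum to 4 (valence 4) → 0 H
  atom 5: O, bond orders sum to 2 (valence 2) → 0 H
  atom 6: C, bond orders sum to 4 (valence 4) → 0 H
  atom 7: C, bond orders sum to 4 (valence 4) → 0 H
  atom 8: C, bond orders sum to 2 (valence 4) → 2 H
  atom 9: C, bond orders sum to 3 (valence 4) → 1 H
  atom 10: I (halogen, monovalent) → 0 H
  atom 11: C, bond orders sum to 3 (valence 4) → 1 H
  atom 12: O, bond orders sum to 1 (valence 2) → 1 H
  atom 13: C, bond orders sum to 2 (valence 4) → 2 H
  atom 14: Cl (halogen, monovalent) → 0 H
Totals → C:9, H:11, Cl:2, I:1, O:2.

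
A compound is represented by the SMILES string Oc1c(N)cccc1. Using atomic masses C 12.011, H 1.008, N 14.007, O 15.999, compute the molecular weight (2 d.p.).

109.13 g/mol

First, the molecular formula is C6H7NO (counting implicit H from valence).
  C: 6 × 12.011 = 72.066
  H: 7 × 1.008 = 7.056
  N: 1 × 14.007 = 14.007
  O: 1 × 15.999 = 15.999
Sum: 6×12.011 + 7×1.008 + 1×14.007 + 1×15.999 = 109.128 → 109.13 g/mol.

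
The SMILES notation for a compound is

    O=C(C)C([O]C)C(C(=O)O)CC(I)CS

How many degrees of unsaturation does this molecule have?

2

Molecular formula: C9H15IO4S.
DoU = (2C + 2 + N − H − X) / 2, where X is the halogen count and O/S are ignored.
    = (2·9 + 2 + 0 − 15 − 1) / 2 = 4 / 2 = 2.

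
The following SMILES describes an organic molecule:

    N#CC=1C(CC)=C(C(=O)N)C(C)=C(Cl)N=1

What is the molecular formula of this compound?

Walk through each heavy atom and fill implicit hydrogens from standard valence (C 4, N 3, O 2, S 2, halogen 1):
  atom 1: N, bond orders sum to 3 (valence 3) → 0 H
  atom 2: C, bond orders sum to 4 (valence 4) → 0 H
  atom 3: C, bond orders sum to 4 (valence 4) → 0 H
  atom 4: C, bond orders sum to 4 (valence 4) → 0 H
  atom 5: C, bond orders sum to 2 (valence 4) → 2 H
  atom 6: C, bond orders sum to 1 (valence 4) → 3 H
  atom 7: C, bond orders sum to 4 (valence 4) → 0 H
  atom 8: C, bond orders sum to 4 (valence 4) → 0 H
  atom 9: O, bond orders sum to 2 (valence 2) → 0 H
  atom 10: N, bond orders sum to 1 (valence 3) → 2 H
  atom 11: C, bond orders sum to 4 (valence 4) → 0 H
  atom 12: C, bond orders sum to 1 (valence 4) → 3 H
  atom 13: C, bond orders sum to 4 (valence 4) → 0 H
  atom 14: Cl (halogen, monovalent) → 0 H
  atom 15: N, bond orders sum to 3 (valence 3) → 0 H
Totals → C:10, H:10, Cl:1, N:3, O:1.
In Hill order: C10H10ClN3O.

C10H10ClN3O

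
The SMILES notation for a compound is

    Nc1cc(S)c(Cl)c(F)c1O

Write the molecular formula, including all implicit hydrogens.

C6H5ClFNOS

Walk through each heavy atom and fill implicit hydrogens from standard valence (C 4, N 3, O 2, S 2, halogen 1); for lowercase aromatic atoms, an aromatic c carries 1 H when it has two neighbours and 0 H with three, and aromatic n carries 0 H:
  atom 1: N, bond orders sum to 1 (valence 3) → 2 H
  atom 2: aromatic c, 3 neighbours → 0 H
  atom 3: aromatic c, 2 neighbours → 1 H
  atom 4: aromatic c, 3 neighbours → 0 H
  atom 5: S, bond orders sum to 1 (valence 2) → 1 H
  atom 6: aromatic c, 3 neighbours → 0 H
  atom 7: Cl (halogen, monovalent) → 0 H
  atom 8: aromatic c, 3 neighbours → 0 H
  atom 9: F (halogen, monovalent) → 0 H
  atom 10: aromatic c, 3 neighbours → 0 H
  atom 11: O, bond orders sum to 1 (valence 2) → 1 H
Totals → C:6, H:5, Cl:1, F:1, N:1, O:1, S:1.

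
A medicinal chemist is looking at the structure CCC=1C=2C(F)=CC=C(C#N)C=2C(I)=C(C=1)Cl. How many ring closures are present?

In SMILES, each pair of matching ring-closure digits denotes one ring-closing bond; the number of such bonds equals the number of independent rings.
Ring-closure bonds here: 2.

2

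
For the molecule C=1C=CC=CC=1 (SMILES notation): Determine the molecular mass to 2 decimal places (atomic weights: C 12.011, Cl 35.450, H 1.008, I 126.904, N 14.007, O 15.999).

First, the molecular formula is C6H6 (counting implicit H from valence).
  C: 6 × 12.011 = 72.066
  H: 6 × 1.008 = 6.048
Sum: 6×12.011 + 6×1.008 = 78.114 → 78.11 g/mol.

78.11 g/mol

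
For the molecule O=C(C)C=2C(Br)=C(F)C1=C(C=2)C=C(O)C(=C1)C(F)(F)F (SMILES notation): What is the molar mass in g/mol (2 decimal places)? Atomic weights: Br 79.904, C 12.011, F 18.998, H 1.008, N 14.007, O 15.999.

First, the molecular formula is C13H7BrF4O2 (counting implicit H from valence).
  Br: 1 × 79.904 = 79.904
  C: 13 × 12.011 = 156.143
  F: 4 × 18.998 = 75.992
  H: 7 × 1.008 = 7.056
  O: 2 × 15.999 = 31.998
Sum: 1×79.904 + 13×12.011 + 4×18.998 + 7×1.008 + 2×15.999 = 351.093 → 351.09 g/mol.

351.09 g/mol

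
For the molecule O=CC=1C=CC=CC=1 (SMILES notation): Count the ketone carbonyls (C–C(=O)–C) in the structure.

0

Scan the SMILES for the ketone motif — none present.
Groups that are present: 1 aldehyde.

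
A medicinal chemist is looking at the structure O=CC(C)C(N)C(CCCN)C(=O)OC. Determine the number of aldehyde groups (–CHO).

1

The aldehyde motif appears at heavy-atom position 2 in the SMILES.
Other groups present: 1 ester, 2 primary amine.
Aldehyde count: 1.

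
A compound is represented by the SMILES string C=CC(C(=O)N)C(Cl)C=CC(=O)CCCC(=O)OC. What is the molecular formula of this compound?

Walk through each heavy atom and fill implicit hydrogens from standard valence (C 4, N 3, O 2, S 2, halogen 1):
  atom 1: C, bond orders sum to 2 (valence 4) → 2 H
  atom 2: C, bond orders sum to 3 (valence 4) → 1 H
  atom 3: C, bond orders sum to 3 (valence 4) → 1 H
  atom 4: C, bond orders sum to 4 (valence 4) → 0 H
  atom 5: O, bond orders sum to 2 (valence 2) → 0 H
  atom 6: N, bond orders sum to 1 (valence 3) → 2 H
  atom 7: C, bond orders sum to 3 (valence 4) → 1 H
  atom 8: Cl (halogen, monovalent) → 0 H
  atom 9: C, bond orders sum to 3 (valence 4) → 1 H
  atom 10: C, bond orders sum to 3 (valence 4) → 1 H
  atom 11: C, bond orders sum to 4 (valence 4) → 0 H
  atom 12: O, bond orders sum to 2 (valence 2) → 0 H
  atom 13: C, bond orders sum to 2 (valence 4) → 2 H
  atom 14: C, bond orders sum to 2 (valence 4) → 2 H
  atom 15: C, bond orders sum to 2 (valence 4) → 2 H
  atom 16: C, bond orders sum to 4 (valence 4) → 0 H
  atom 17: O, bond orders sum to 2 (valence 2) → 0 H
  atom 18: O, bond orders sum to 2 (valence 2) → 0 H
  atom 19: C, bond orders sum to 1 (valence 4) → 3 H
Totals → C:13, H:18, Cl:1, N:1, O:4.

C13H18ClNO4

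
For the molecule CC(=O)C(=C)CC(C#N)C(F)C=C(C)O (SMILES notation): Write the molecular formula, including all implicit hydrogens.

C11H14FNO2

Walk through each heavy atom and fill implicit hydrogens from standard valence (C 4, N 3, O 2, S 2, halogen 1):
  atom 1: C, bond orders sum to 1 (valence 4) → 3 H
  atom 2: C, bond orders sum to 4 (valence 4) → 0 H
  atom 3: O, bond orders sum to 2 (valence 2) → 0 H
  atom 4: C, bond orders sum to 4 (valence 4) → 0 H
  atom 5: C, bond orders sum to 2 (valence 4) → 2 H
  atom 6: C, bond orders sum to 2 (valence 4) → 2 H
  atom 7: C, bond orders sum to 3 (valence 4) → 1 H
  atom 8: C, bond orders sum to 4 (valence 4) → 0 H
  atom 9: N, bond orders sum to 3 (valence 3) → 0 H
  atom 10: C, bond orders sum to 3 (valence 4) → 1 H
  atom 11: F (halogen, monovalent) → 0 H
  atom 12: C, bond orders sum to 3 (valence 4) → 1 H
  atom 13: C, bond orders sum to 4 (valence 4) → 0 H
  atom 14: C, bond orders sum to 1 (valence 4) → 3 H
  atom 15: O, bond orders sum to 1 (valence 2) → 1 H
Totals → C:11, H:14, F:1, N:1, O:2.
In Hill order: C11H14FNO2.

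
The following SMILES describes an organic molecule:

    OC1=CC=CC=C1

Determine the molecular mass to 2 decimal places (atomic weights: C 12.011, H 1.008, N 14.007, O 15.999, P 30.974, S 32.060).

First, the molecular formula is C6H6O (counting implicit H from valence).
  C: 6 × 12.011 = 72.066
  H: 6 × 1.008 = 6.048
  O: 1 × 15.999 = 15.999
Sum: 6×12.011 + 6×1.008 + 1×15.999 = 94.113 → 94.11 g/mol.

94.11 g/mol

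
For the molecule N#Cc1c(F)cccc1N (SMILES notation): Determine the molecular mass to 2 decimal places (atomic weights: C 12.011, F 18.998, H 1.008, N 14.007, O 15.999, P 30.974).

136.13 g/mol

First, the molecular formula is C7H5FN2 (counting implicit H from valence).
  C: 7 × 12.011 = 84.077
  F: 1 × 18.998 = 18.998
  H: 5 × 1.008 = 5.040
  N: 2 × 14.007 = 28.014
Sum: 7×12.011 + 1×18.998 + 5×1.008 + 2×14.007 = 136.129 → 136.13 g/mol.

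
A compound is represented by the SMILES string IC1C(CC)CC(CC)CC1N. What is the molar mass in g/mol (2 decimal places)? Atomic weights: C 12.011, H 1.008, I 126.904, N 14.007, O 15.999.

281.18 g/mol

First, the molecular formula is C10H20IN (counting implicit H from valence).
  C: 10 × 12.011 = 120.110
  H: 20 × 1.008 = 20.160
  I: 1 × 126.904 = 126.904
  N: 1 × 14.007 = 14.007
Sum: 10×12.011 + 20×1.008 + 1×126.904 + 1×14.007 = 281.181 → 281.18 g/mol.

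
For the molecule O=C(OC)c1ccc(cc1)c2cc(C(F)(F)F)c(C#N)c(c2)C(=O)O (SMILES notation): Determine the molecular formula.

Walk through each heavy atom and fill implicit hydrogens from standard valence (C 4, N 3, O 2, S 2, halogen 1); for lowercase aromatic atoms, an aromatic c carries 1 H when it has two neighbours and 0 H with three, and aromatic n carries 0 H:
  atom 1: O, bond orders sum to 2 (valence 2) → 0 H
  atom 2: C, bond orders sum to 4 (valence 4) → 0 H
  atom 3: O, bond orders sum to 2 (valence 2) → 0 H
  atom 4: C, bond orders sum to 1 (valence 4) → 3 H
  atom 5: aromatic c, 3 neighbours → 0 H
  atom 6: aromatic c, 2 neighbours → 1 H
  atom 7: aromatic c, 2 neighbours → 1 H
  atom 8: aromatic c, 3 neighbours → 0 H
  atom 9: aromatic c, 2 neighbours → 1 H
  atom 10: aromatic c, 2 neighbours → 1 H
  atom 11: aromatic c, 3 neighbours → 0 H
  atom 12: aromatic c, 2 neighbours → 1 H
  atom 13: aromatic c, 3 neighbours → 0 H
  atom 14: C, bond orders sum to 4 (valence 4) → 0 H
  atom 15: F (halogen, monovalent) → 0 H
  atom 16: F (halogen, monovalent) → 0 H
  atom 17: F (halogen, monovalent) → 0 H
  atom 18: aromatic c, 3 neighbours → 0 H
  atom 19: C, bond orders sum to 4 (valence 4) → 0 H
  atom 20: N, bond orders sum to 3 (valence 3) → 0 H
  atom 21: aromatic c, 3 neighbours → 0 H
  atom 22: aromatic c, 2 neighbours → 1 H
  atom 23: C, bond orders sum to 4 (valence 4) → 0 H
  atom 24: O, bond orders sum to 2 (valence 2) → 0 H
  atom 25: O, bond orders sum to 1 (valence 2) → 1 H
Totals → C:17, H:10, F:3, N:1, O:4.

C17H10F3NO4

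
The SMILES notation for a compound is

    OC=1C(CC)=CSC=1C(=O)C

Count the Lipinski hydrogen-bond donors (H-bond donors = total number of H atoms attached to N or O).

Donors: find every N or O and count the H atoms it carries.
  atom 1 (O): bond orders sum to 1 → 1 H
  atom 10 (O): bond orders sum to 2 → 0 H
Lipinski HBD = 1.

1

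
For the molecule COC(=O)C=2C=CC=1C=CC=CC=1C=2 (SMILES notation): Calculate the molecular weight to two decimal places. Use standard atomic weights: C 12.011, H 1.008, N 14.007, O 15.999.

First, the molecular formula is C12H10O2 (counting implicit H from valence).
  C: 12 × 12.011 = 144.132
  H: 10 × 1.008 = 10.080
  O: 2 × 15.999 = 31.998
Sum: 12×12.011 + 10×1.008 + 2×15.999 = 186.210 → 186.21 g/mol.

186.21 g/mol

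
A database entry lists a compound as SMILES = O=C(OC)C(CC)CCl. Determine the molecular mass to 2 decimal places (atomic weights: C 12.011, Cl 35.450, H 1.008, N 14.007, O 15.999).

150.60 g/mol

First, the molecular formula is C6H11ClO2 (counting implicit H from valence).
  C: 6 × 12.011 = 72.066
  Cl: 1 × 35.450 = 35.450
  H: 11 × 1.008 = 11.088
  O: 2 × 15.999 = 31.998
Sum: 6×12.011 + 1×35.450 + 11×1.008 + 2×15.999 = 150.602 → 150.60 g/mol.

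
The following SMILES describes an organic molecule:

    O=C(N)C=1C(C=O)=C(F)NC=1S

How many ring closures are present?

1

In SMILES, each pair of matching ring-closure digits denotes one ring-closing bond; the number of such bonds equals the number of independent rings.
Ring-closure bonds here: 1.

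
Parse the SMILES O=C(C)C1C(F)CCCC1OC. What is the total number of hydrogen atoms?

15

Walk through each heavy atom and fill implicit hydrogens from standard valence (C 4, N 3, O 2, S 2, halogen 1):
  atom 1: O, bond orders sum to 2 (valence 2) → 0 H
  atom 2: C, bond orders sum to 4 (valence 4) → 0 H
  atom 3: C, bond orders sum to 1 (valence 4) → 3 H
  atom 4: C, bond orders sum to 3 (valence 4) → 1 H
  atom 5: C, bond orders sum to 3 (valence 4) → 1 H
  atom 6: F (halogen, monovalent) → 0 H
  atom 7: C, bond orders sum to 2 (valence 4) → 2 H
  atom 8: C, bond orders sum to 2 (valence 4) → 2 H
  atom 9: C, bond orders sum to 2 (valence 4) → 2 H
  atom 10: C, bond orders sum to 3 (valence 4) → 1 H
  atom 11: O, bond orders sum to 2 (valence 2) → 0 H
  atom 12: C, bond orders sum to 1 (valence 4) → 3 H
Total hydrogens: 15.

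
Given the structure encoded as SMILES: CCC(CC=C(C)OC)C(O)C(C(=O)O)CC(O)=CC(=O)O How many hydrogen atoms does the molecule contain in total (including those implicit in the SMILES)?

24

Walk through each heavy atom and fill implicit hydrogens from standard valence (C 4, N 3, O 2, S 2, halogen 1):
  atom 1: C, bond orders sum to 1 (valence 4) → 3 H
  atom 2: C, bond orders sum to 2 (valence 4) → 2 H
  atom 3: C, bond orders sum to 3 (valence 4) → 1 H
  atom 4: C, bond orders sum to 2 (valence 4) → 2 H
  atom 5: C, bond orders sum to 3 (valence 4) → 1 H
  atom 6: C, bond orders sum to 4 (valence 4) → 0 H
  atom 7: C, bond orders sum to 1 (valence 4) → 3 H
  atom 8: O, bond orders sum to 2 (valence 2) → 0 H
  atom 9: C, bond orders sum to 1 (valence 4) → 3 H
  atom 10: C, bond orders sum to 3 (valence 4) → 1 H
  atom 11: O, bond orders sum to 1 (valence 2) → 1 H
  atom 12: C, bond orders sum to 3 (valence 4) → 1 H
  atom 13: C, bond orders sum to 4 (valence 4) → 0 H
  atom 14: O, bond orders sum to 2 (valence 2) → 0 H
  atom 15: O, bond orders sum to 1 (valence 2) → 1 H
  atom 16: C, bond orders sum to 2 (valence 4) → 2 H
  atom 17: C, bond orders sum to 4 (valence 4) → 0 H
  atom 18: O, bond orders sum to 1 (valence 2) → 1 H
  atom 19: C, bond orders sum to 3 (valence 4) → 1 H
  atom 20: C, bond orders sum to 4 (valence 4) → 0 H
  atom 21: O, bond orders sum to 2 (valence 2) → 0 H
  atom 22: O, bond orders sum to 1 (valence 2) → 1 H
Total hydrogens: 24.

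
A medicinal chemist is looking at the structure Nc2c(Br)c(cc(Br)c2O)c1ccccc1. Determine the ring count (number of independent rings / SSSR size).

In SMILES, each pair of matching ring-closure digits denotes one ring-closing bond; the number of such bonds equals the number of independent rings.
Ring-closure bonds here: 2.

2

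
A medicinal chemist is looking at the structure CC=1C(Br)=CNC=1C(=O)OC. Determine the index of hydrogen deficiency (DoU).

Molecular formula: C7H8BrNO2.
DoU = (2C + 2 + N − H − X) / 2, where X is the halogen count and O/S are ignored.
    = (2·7 + 2 + 1 − 8 − 1) / 2 = 8 / 2 = 4.

4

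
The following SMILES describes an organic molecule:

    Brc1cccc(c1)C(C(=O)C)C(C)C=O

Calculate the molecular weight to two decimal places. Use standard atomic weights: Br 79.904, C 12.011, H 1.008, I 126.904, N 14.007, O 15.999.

269.14 g/mol

First, the molecular formula is C12H13BrO2 (counting implicit H from valence).
  Br: 1 × 79.904 = 79.904
  C: 12 × 12.011 = 144.132
  H: 13 × 1.008 = 13.104
  O: 2 × 15.999 = 31.998
Sum: 1×79.904 + 12×12.011 + 13×1.008 + 2×15.999 = 269.138 → 269.14 g/mol.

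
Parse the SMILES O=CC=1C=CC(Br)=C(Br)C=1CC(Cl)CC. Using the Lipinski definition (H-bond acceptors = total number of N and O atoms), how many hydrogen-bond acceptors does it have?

N atoms: 0; O atoms: 1.
Lipinski HBA = 0 + 1 = 1.

1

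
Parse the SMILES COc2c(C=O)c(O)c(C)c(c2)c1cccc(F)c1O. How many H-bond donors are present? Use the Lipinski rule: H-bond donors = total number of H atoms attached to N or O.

Donors: find every N or O and count the H atoms it carries.
  atom 2 (O): bond orders sum to 2 → 0 H
  atom 6 (O): bond orders sum to 2 → 0 H
  atom 8 (O): bond orders sum to 1 → 1 H
  atom 20 (O): bond orders sum to 1 → 1 H
Lipinski HBD = 2.

2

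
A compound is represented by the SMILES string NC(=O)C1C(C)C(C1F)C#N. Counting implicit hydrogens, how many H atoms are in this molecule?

9

Walk through each heavy atom and fill implicit hydrogens from standard valence (C 4, N 3, O 2, S 2, halogen 1):
  atom 1: N, bond orders sum to 1 (valence 3) → 2 H
  atom 2: C, bond orders sum to 4 (valence 4) → 0 H
  atom 3: O, bond orders sum to 2 (valence 2) → 0 H
  atom 4: C, bond orders sum to 3 (valence 4) → 1 H
  atom 5: C, bond orders sum to 3 (valence 4) → 1 H
  atom 6: C, bond orders sum to 1 (valence 4) → 3 H
  atom 7: C, bond orders sum to 3 (valence 4) → 1 H
  atom 8: C, bond orders sum to 3 (valence 4) → 1 H
  atom 9: F (halogen, monovalent) → 0 H
  atom 10: C, bond orders sum to 4 (valence 4) → 0 H
  atom 11: N, bond orders sum to 3 (valence 3) → 0 H
Total hydrogens: 9.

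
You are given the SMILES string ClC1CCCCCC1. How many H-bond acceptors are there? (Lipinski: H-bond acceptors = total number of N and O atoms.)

0

N atoms: 0; O atoms: 0.
Lipinski HBA = 0 + 0 = 0.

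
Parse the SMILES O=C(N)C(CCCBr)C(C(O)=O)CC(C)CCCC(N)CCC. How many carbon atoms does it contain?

Count every carbon token in the SMILES (each C, including those in ring-closure positions and inside branches).
Carbon count: 17.

17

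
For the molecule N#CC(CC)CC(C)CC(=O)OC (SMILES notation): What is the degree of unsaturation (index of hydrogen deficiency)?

Molecular formula: C10H17NO2.
DoU = (2C + 2 + N − H − X) / 2, where X is the halogen count and O/S are ignored.
    = (2·10 + 2 + 1 − 17 − 0) / 2 = 6 / 2 = 3.

3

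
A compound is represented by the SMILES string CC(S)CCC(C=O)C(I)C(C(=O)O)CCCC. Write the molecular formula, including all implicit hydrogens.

Walk through each heavy atom and fill implicit hydrogens from standard valence (C 4, N 3, O 2, S 2, halogen 1):
  atom 1: C, bond orders sum to 1 (valence 4) → 3 H
  atom 2: C, bond orders sum to 3 (valence 4) → 1 H
  atom 3: S, bond orders sum to 1 (valence 2) → 1 H
  atom 4: C, bond orders sum to 2 (valence 4) → 2 H
  atom 5: C, bond orders sum to 2 (valence 4) → 2 H
  atom 6: C, bond orders sum to 3 (valence 4) → 1 H
  atom 7: C, bond orders sum to 3 (valence 4) → 1 H
  atom 8: O, bond orders sum to 2 (valence 2) → 0 H
  atom 9: C, bond orders sum to 3 (valence 4) → 1 H
  atom 10: I (halogen, monovalent) → 0 H
  atom 11: C, bond orders sum to 3 (valence 4) → 1 H
  atom 12: C, bond orders sum to 4 (valence 4) → 0 H
  atom 13: O, bond orders sum to 2 (valence 2) → 0 H
  atom 14: O, bond orders sum to 1 (valence 2) → 1 H
  atom 15: C, bond orders sum to 2 (valence 4) → 2 H
  atom 16: C, bond orders sum to 2 (valence 4) → 2 H
  atom 17: C, bond orders sum to 2 (valence 4) → 2 H
  atom 18: C, bond orders sum to 1 (valence 4) → 3 H
Totals → C:13, H:23, I:1, O:3, S:1.

C13H23IO3S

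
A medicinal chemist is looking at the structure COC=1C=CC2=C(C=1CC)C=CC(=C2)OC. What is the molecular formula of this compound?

C14H16O2

Walk through each heavy atom and fill implicit hydrogens from standard valence (C 4, N 3, O 2, S 2, halogen 1):
  atom 1: C, bond orders sum to 1 (valence 4) → 3 H
  atom 2: O, bond orders sum to 2 (valence 2) → 0 H
  atom 3: C, bond orders sum to 4 (valence 4) → 0 H
  atom 4: C, bond orders sum to 3 (valence 4) → 1 H
  atom 5: C, bond orders sum to 3 (valence 4) → 1 H
  atom 6: C, bond orders sum to 4 (valence 4) → 0 H
  atom 7: C, bond orders sum to 4 (valence 4) → 0 H
  atom 8: C, bond orders sum to 4 (valence 4) → 0 H
  atom 9: C, bond orders sum to 2 (valence 4) → 2 H
  atom 10: C, bond orders sum to 1 (valence 4) → 3 H
  atom 11: C, bond orders sum to 3 (valence 4) → 1 H
  atom 12: C, bond orders sum to 3 (valence 4) → 1 H
  atom 13: C, bond orders sum to 4 (valence 4) → 0 H
  atom 14: C, bond orders sum to 3 (valence 4) → 1 H
  atom 15: O, bond orders sum to 2 (valence 2) → 0 H
  atom 16: C, bond orders sum to 1 (valence 4) → 3 H
Totals → C:14, H:16, O:2.
In Hill order: C14H16O2.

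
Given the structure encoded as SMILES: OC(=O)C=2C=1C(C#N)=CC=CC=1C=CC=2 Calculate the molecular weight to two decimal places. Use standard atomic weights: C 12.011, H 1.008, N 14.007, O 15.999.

197.19 g/mol

First, the molecular formula is C12H7NO2 (counting implicit H from valence).
  C: 12 × 12.011 = 144.132
  H: 7 × 1.008 = 7.056
  N: 1 × 14.007 = 14.007
  O: 2 × 15.999 = 31.998
Sum: 12×12.011 + 7×1.008 + 1×14.007 + 2×15.999 = 197.193 → 197.19 g/mol.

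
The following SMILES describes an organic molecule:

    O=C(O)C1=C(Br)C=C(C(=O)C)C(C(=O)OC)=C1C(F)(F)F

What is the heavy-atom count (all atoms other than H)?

Every atom symbol written in the SMILES (organic subset) is one heavy atom; implicit H are not written.
Heavy atoms by element → Br:1, C:12, F:3, O:5.
Total: 21.

21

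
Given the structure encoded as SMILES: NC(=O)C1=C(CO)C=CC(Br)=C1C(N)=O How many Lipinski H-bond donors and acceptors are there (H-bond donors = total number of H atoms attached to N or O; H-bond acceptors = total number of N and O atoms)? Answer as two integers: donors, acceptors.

5, 5

Donors: find every N or O and count the H atoms it carries.
  atom 1 (N): bond orders sum to 1 → 2 H
  atom 3 (O): bond orders sum to 2 → 0 H
  atom 7 (O): bond orders sum to 1 → 1 H
  atom 14 (N): bond orders sum to 1 → 2 H
  atom 15 (O): bond orders sum to 2 → 0 H
Lipinski HBD = 5.
Acceptors: N atoms = 2, O atoms = 3 → HBA = 5.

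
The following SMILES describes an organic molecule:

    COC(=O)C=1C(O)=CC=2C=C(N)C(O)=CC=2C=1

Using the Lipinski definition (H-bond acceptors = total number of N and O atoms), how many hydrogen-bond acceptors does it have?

N atoms: 1; O atoms: 4.
Lipinski HBA = 1 + 4 = 5.

5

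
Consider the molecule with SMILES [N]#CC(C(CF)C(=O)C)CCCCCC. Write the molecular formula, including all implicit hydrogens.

C12H20FNO

Walk through each heavy atom and fill implicit hydrogens from standard valence (C 4, N 3, O 2, S 2, halogen 1):
  atom 1: N with explicit H count 0
  atom 2: C, bond orders sum to 4 (valence 4) → 0 H
  atom 3: C, bond orders sum to 3 (valence 4) → 1 H
  atom 4: C, bond orders sum to 3 (valence 4) → 1 H
  atom 5: C, bond orders sum to 2 (valence 4) → 2 H
  atom 6: F (halogen, monovalent) → 0 H
  atom 7: C, bond orders sum to 4 (valence 4) → 0 H
  atom 8: O, bond orders sum to 2 (valence 2) → 0 H
  atom 9: C, bond orders sum to 1 (valence 4) → 3 H
  atom 10: C, bond orders sum to 2 (valence 4) → 2 H
  atom 11: C, bond orders sum to 2 (valence 4) → 2 H
  atom 12: C, bond orders sum to 2 (valence 4) → 2 H
  atom 13: C, bond orders sum to 2 (valence 4) → 2 H
  atom 14: C, bond orders sum to 2 (valence 4) → 2 H
  atom 15: C, bond orders sum to 1 (valence 4) → 3 H
Totals → C:12, H:20, F:1, N:1, O:1.
In Hill order: C12H20FNO.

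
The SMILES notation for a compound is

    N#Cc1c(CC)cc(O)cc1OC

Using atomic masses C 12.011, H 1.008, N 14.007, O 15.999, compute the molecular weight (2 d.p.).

First, the molecular formula is C10H11NO2 (counting implicit H from valence).
  C: 10 × 12.011 = 120.110
  H: 11 × 1.008 = 11.088
  N: 1 × 14.007 = 14.007
  O: 2 × 15.999 = 31.998
Sum: 10×12.011 + 11×1.008 + 1×14.007 + 2×15.999 = 177.203 → 177.20 g/mol.

177.20 g/mol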